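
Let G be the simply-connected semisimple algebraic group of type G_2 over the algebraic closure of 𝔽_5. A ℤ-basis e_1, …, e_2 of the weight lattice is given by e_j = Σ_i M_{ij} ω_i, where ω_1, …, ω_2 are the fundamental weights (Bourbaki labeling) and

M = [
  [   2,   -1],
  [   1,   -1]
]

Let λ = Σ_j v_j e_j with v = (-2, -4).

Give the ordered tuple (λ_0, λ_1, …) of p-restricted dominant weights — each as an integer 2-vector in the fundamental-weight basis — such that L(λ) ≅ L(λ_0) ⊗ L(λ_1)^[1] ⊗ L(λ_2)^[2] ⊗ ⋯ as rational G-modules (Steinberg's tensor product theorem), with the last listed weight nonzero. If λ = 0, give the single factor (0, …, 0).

((0, 2),)

Compute c_i = Σ_j M_{ij} v_j with v = (-2, -4):
  c_1 = (2)·(-2) + (-1)·(-4) = 0
  c_2 = (1)·(-2) + (-1)·(-4) = 2
Base-5 expansion of each c_i:
  c_1 = 0
  c_2 = 2 = 2·5^0
λ_0 = (0, 2)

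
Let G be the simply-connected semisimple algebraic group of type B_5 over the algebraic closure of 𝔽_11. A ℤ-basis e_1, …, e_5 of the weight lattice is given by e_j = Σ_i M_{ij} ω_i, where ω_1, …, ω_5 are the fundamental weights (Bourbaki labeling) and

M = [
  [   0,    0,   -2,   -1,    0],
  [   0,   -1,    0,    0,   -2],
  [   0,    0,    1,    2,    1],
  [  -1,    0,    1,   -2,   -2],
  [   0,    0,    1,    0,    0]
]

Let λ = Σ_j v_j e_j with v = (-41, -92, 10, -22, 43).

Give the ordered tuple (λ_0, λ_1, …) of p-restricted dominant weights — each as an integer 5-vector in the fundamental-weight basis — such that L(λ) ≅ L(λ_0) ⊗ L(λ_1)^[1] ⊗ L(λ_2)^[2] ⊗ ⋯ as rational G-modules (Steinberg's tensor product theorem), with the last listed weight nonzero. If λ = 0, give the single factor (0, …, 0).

Converting to the ω-basis (c_i = row i of M dotted with v = (-41, -92, 10, -22, 43)):
  c_1 = (0)·(-41) + (0)·(-92) + (-2)·(10) + (-1)·(-22) + (0)·(43) = 2
  c_2 = (0)·(-41) + (-1)·(-92) + (0)·(10) + (0)·(-22) + (-2)·(43) = 6
  c_3 = (0)·(-41) + (0)·(-92) + (1)·(10) + (2)·(-22) + (1)·(43) = 9
  c_4 = (-1)·(-41) + (0)·(-92) + (1)·(10) + (-2)·(-22) + (-2)·(43) = 9
  c_5 = (0)·(-41) + (0)·(-92) + (1)·(10) + (0)·(-22) + (0)·(43) = 10
Writing each c_i in base p = 11:
  c_1 = 2 = 2·11^0
  c_2 = 6 = 6·11^0
  c_3 = 9 = 9·11^0
  c_4 = 9 = 9·11^0
  c_5 = 10 = 10·11^0
Factor λ_0 = (2, 6, 9, 9, 10)

((2, 6, 9, 9, 10),)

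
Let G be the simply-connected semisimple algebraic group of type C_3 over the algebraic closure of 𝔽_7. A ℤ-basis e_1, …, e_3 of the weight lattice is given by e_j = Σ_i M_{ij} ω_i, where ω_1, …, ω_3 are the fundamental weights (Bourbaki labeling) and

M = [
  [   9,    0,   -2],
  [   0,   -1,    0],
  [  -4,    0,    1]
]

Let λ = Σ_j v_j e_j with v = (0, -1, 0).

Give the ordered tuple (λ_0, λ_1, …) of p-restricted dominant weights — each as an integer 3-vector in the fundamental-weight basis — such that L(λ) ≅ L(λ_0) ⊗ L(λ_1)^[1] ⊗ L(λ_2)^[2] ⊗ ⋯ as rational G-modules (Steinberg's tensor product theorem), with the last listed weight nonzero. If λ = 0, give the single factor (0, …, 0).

((0, 1, 0),)

Change of basis e → ω: c = M·v where v = (0, -1, 0):
  c_1 = (9)·(0) + (0)·(-1) + (-2)·(0) = 0
  c_2 = (0)·(0) + (-1)·(-1) + (0)·(0) = 1
  c_3 = (-4)·(0) + (0)·(-1) + (1)·(0) = 0
Base-7 expansion of each c_i:
  c_1 = 0
  c_2 = 1 = 1·7^0
  c_3 = 0
Factor λ_0 = (0, 1, 0)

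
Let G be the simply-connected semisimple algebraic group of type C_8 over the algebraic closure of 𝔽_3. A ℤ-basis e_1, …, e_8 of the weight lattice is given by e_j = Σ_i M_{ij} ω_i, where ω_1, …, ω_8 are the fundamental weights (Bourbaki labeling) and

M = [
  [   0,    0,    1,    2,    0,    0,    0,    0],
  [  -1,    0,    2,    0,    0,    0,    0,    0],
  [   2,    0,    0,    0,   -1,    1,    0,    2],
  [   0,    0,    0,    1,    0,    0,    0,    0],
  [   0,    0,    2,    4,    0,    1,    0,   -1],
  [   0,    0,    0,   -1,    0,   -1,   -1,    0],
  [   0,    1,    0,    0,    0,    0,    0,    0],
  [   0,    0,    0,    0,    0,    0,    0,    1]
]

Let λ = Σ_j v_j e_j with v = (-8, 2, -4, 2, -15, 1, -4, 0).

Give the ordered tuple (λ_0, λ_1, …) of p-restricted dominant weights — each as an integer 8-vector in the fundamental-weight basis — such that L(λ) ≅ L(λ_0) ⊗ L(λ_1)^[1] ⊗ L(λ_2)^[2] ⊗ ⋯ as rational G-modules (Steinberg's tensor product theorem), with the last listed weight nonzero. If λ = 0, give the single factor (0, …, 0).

In the fundamental-weight basis, λ has coordinates c = M·v (v = (-8, 2, -4, 2, -15, 1, -4, 0)):
  c_1 = (0)·(-8) + 0·2 + (1)·(-4) + 2·2 + (0)·(-15) + 0·1 + (0)·(-4) + 0·0 = 0
  c_2 = (-1)·(-8) + 0·2 + (2)·(-4) + 0·2 + (0)·(-15) + 0·1 + (0)·(-4) + 0·0 = 0
  c_3 = (2)·(-8) + 0·2 + (0)·(-4) + 0·2 + (-1)·(-15) + 1·1 + (0)·(-4) + 2·0 = 0
  c_4 = (0)·(-8) + 0·2 + (0)·(-4) + 1·2 + (0)·(-15) + 0·1 + (0)·(-4) + 0·0 = 2
  c_5 = (0)·(-8) + 0·2 + (2)·(-4) + 4·2 + (0)·(-15) + 1·1 + (0)·(-4) + (-1)·(0) = 1
  c_6 = (0)·(-8) + 0·2 + (0)·(-4) + (-1)·(2) + (0)·(-15) + (-1)·(1) + (-1)·(-4) + 0·0 = 1
  c_7 = (0)·(-8) + 1·2 + (0)·(-4) + 0·2 + (0)·(-15) + 0·1 + (0)·(-4) + 0·0 = 2
  c_8 = (0)·(-8) + 0·2 + (0)·(-4) + 0·2 + (0)·(-15) + 0·1 + (0)·(-4) + 1·0 = 0
Expand coordinatewise in base 3:
  c_1 = 0
  c_2 = 0
  c_3 = 0
  c_4 = 2 = 2·3^0
  c_5 = 1 = 1·3^0
  c_6 = 1 = 1·3^0
  c_7 = 2 = 2·3^0
  c_8 = 0
Factor λ_0 = (0, 0, 0, 2, 1, 1, 2, 0)

((0, 0, 0, 2, 1, 1, 2, 0),)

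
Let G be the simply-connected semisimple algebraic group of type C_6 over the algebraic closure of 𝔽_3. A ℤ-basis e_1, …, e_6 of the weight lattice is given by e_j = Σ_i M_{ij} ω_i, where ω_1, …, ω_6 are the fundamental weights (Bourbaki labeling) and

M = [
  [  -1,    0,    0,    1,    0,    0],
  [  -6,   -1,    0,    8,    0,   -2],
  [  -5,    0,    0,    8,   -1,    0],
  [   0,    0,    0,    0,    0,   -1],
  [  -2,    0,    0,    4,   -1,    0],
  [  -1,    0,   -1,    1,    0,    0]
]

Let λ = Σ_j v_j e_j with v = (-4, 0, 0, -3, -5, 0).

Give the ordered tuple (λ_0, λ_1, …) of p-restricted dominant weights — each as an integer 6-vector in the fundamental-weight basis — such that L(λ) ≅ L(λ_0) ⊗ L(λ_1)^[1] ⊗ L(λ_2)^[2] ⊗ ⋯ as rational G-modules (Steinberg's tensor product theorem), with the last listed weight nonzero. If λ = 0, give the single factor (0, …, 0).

((1, 0, 1, 0, 1, 1),)

Compute c_i = Σ_j M_{ij} v_j with v = (-4, 0, 0, -3, -5, 0):
  c_1 = (-1)·(-4) + 0·0 + 0·0 + (1)·(-3) + (0)·(-5) + 0·0 = 1
  c_2 = (-6)·(-4) + (-1)·(0) + 0·0 + (8)·(-3) + (0)·(-5) + (-2)·(0) = 0
  c_3 = (-5)·(-4) + 0·0 + 0·0 + (8)·(-3) + (-1)·(-5) + 0·0 = 1
  c_4 = (0)·(-4) + 0·0 + 0·0 + (0)·(-3) + (0)·(-5) + (-1)·(0) = 0
  c_5 = (-2)·(-4) + 0·0 + 0·0 + (4)·(-3) + (-1)·(-5) + 0·0 = 1
  c_6 = (-1)·(-4) + 0·0 + (-1)·(0) + (1)·(-3) + (0)·(-5) + 0·0 = 1
Expand coordinatewise in base 3:
  c_1 = 1 = 1·3^0
  c_2 = 0
  c_3 = 1 = 1·3^0
  c_4 = 0
  c_5 = 1 = 1·3^0
  c_6 = 1 = 1·3^0
p-restricted factor λ_0 = (1, 0, 1, 0, 1, 1)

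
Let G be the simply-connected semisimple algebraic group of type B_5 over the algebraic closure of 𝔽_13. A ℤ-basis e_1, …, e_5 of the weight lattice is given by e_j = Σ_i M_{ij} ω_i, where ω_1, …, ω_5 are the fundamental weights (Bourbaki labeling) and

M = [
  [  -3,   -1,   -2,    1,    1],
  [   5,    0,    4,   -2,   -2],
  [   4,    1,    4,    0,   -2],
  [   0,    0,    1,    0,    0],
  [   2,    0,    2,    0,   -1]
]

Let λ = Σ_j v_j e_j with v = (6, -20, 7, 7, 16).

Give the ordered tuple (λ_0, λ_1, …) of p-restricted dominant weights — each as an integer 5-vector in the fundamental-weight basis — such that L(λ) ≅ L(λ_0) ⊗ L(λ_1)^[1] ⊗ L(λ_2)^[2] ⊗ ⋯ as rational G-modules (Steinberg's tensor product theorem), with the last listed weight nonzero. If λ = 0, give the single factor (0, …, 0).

((11, 12, 0, 7, 10),)

Compute c_i = Σ_j M_{ij} v_j with v = (6, -20, 7, 7, 16):
  c_1 = -3*6 + -1*-20 + -2*7 + 1*7 + 1*16 = 11
  c_2 = 5*6 + 0*-20 + 4*7 + -2*7 + -2*16 = 12
  c_3 = 4*6 + 1*-20 + 4*7 + 0*7 + -2*16 = 0
  c_4 = 0*6 + 0*-20 + 1*7 + 0*7 + 0*16 = 7
  c_5 = 2*6 + 0*-20 + 2*7 + 0*7 + -1*16 = 10
p = 13; digits c_i = Σ_j d_{ij}·13^j, 0 ≤ d_{ij} < 13:
  c_1 = 11 = 11·13^0
  c_2 = 12 = 12·13^0
  c_3 = 0
  c_4 = 7 = 7·13^0
  c_5 = 10 = 10·13^0
λ_0 = (11, 12, 0, 7, 10)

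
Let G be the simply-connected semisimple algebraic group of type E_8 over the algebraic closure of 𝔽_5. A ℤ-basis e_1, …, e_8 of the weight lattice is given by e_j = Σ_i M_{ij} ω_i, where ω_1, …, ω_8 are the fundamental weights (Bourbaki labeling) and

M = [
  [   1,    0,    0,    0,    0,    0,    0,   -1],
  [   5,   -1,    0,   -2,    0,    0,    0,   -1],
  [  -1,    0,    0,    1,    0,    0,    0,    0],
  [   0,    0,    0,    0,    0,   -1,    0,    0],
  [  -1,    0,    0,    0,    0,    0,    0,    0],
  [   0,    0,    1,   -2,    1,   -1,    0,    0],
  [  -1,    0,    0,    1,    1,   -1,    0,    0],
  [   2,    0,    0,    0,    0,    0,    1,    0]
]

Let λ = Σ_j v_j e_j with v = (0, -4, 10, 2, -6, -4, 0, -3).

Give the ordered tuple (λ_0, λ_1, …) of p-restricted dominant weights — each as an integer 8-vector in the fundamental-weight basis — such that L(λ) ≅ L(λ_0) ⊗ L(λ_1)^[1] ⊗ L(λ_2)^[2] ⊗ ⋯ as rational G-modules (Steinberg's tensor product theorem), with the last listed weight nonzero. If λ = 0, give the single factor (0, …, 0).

((3, 3, 2, 4, 0, 4, 0, 0),)

Change of basis e → ω: c = M·v where v = (0, -4, 10, 2, -6, -4, 0, -3):
  c_1 = 1·0 + (0)·(-4) + 0·10 + 0·2 + (0)·(-6) + (0)·(-4) + 0·0 + (-1)·(-3) = 3
  c_2 = 5·0 + (-1)·(-4) + 0·10 + (-2)·(2) + (0)·(-6) + (0)·(-4) + 0·0 + (-1)·(-3) = 3
  c_3 = (-1)·(0) + (0)·(-4) + 0·10 + 1·2 + (0)·(-6) + (0)·(-4) + 0·0 + (0)·(-3) = 2
  c_4 = 0·0 + (0)·(-4) + 0·10 + 0·2 + (0)·(-6) + (-1)·(-4) + 0·0 + (0)·(-3) = 4
  c_5 = (-1)·(0) + (0)·(-4) + 0·10 + 0·2 + (0)·(-6) + (0)·(-4) + 0·0 + (0)·(-3) = 0
  c_6 = 0·0 + (0)·(-4) + 1·10 + (-2)·(2) + (1)·(-6) + (-1)·(-4) + 0·0 + (0)·(-3) = 4
  c_7 = (-1)·(0) + (0)·(-4) + 0·10 + 1·2 + (1)·(-6) + (-1)·(-4) + 0·0 + (0)·(-3) = 0
  c_8 = 2·0 + (0)·(-4) + 0·10 + 0·2 + (0)·(-6) + (0)·(-4) + 1·0 + (0)·(-3) = 0
p = 5; digits c_i = Σ_j d_{ij}·5^j, 0 ≤ d_{ij} < 5:
  c_1 = 3 = 3·5^0
  c_2 = 3 = 3·5^0
  c_3 = 2 = 2·5^0
  c_4 = 4 = 4·5^0
  c_5 = 0
  c_6 = 4 = 4·5^0
  c_7 = 0
  c_8 = 0
Factor λ_0 = (3, 3, 2, 4, 0, 4, 0, 0)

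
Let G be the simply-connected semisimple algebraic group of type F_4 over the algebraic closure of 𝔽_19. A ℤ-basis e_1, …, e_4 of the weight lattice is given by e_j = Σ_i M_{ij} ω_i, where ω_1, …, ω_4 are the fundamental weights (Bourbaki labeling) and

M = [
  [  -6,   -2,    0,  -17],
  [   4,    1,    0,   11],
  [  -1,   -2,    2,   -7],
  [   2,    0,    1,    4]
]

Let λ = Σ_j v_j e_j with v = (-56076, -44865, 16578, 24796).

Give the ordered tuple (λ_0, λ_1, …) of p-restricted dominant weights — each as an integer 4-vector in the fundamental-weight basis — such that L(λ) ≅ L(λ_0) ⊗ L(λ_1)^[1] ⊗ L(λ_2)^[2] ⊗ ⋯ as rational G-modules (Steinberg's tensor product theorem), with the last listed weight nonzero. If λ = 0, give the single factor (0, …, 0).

Change of basis e → ω: c = M·v where v = (-56076, -44865, 16578, 24796):
  c_1 = -6*-56076 + -2*-44865 + 0*16578 + -17*24796 = 4654
  c_2 = 4*-56076 + 1*-44865 + 0*16578 + 11*24796 = 3587
  c_3 = -1*-56076 + -2*-44865 + 2*16578 + -7*24796 = 5390
  c_4 = 2*-56076 + 0*-44865 + 1*16578 + 4*24796 = 3610
Base-19 expansion of each c_i:
  c_1 = 4654 = 18·19^0 + 16·19^1 + 12·19^2
  c_2 = 3587 = 15·19^0 + 17·19^1 + 9·19^2
  c_3 = 5390 = 13·19^0 + 17·19^1 + 14·19^2
  c_4 = 3610 = 0·19^0 + 0·19^1 + 10·19^2
p-restricted factor λ_0 = (18, 15, 13, 0)
p-restricted factor λ_1 = (16, 17, 17, 0)
p-restricted factor λ_2 = (12, 9, 14, 10)

((18, 15, 13, 0), (16, 17, 17, 0), (12, 9, 14, 10))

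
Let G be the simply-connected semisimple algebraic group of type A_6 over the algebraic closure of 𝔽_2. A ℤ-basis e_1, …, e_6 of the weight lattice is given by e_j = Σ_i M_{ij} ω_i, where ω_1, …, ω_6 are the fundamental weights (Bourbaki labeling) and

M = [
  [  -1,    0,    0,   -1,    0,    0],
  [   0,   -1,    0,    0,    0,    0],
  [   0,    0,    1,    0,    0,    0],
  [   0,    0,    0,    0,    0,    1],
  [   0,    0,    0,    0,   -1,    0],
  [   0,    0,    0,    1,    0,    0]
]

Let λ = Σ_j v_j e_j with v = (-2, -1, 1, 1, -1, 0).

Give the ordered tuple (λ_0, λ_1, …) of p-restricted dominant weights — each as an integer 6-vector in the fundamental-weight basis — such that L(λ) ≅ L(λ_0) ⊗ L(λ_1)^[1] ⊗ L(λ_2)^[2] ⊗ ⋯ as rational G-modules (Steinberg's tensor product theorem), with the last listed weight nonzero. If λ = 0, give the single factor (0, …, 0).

In the fundamental-weight basis, λ has coordinates c = M·v (v = (-2, -1, 1, 1, -1, 0)):
  c_1 = (-1)·(-2) + (0)·(-1) + 0·1 + (-1)·(1) + (0)·(-1) + 0·0 = 1
  c_2 = (0)·(-2) + (-1)·(-1) + 0·1 + 0·1 + (0)·(-1) + 0·0 = 1
  c_3 = (0)·(-2) + (0)·(-1) + 1·1 + 0·1 + (0)·(-1) + 0·0 = 1
  c_4 = (0)·(-2) + (0)·(-1) + 0·1 + 0·1 + (0)·(-1) + 1·0 = 0
  c_5 = (0)·(-2) + (0)·(-1) + 0·1 + 0·1 + (-1)·(-1) + 0·0 = 1
  c_6 = (0)·(-2) + (0)·(-1) + 0·1 + 1·1 + (0)·(-1) + 0·0 = 1
Writing each c_i in base p = 2:
  c_1 = 1 = 1·2^0
  c_2 = 1 = 1·2^0
  c_3 = 1 = 1·2^0
  c_4 = 0
  c_5 = 1 = 1·2^0
  c_6 = 1 = 1·2^0
p-restricted factor λ_0 = (1, 1, 1, 0, 1, 1)

((1, 1, 1, 0, 1, 1),)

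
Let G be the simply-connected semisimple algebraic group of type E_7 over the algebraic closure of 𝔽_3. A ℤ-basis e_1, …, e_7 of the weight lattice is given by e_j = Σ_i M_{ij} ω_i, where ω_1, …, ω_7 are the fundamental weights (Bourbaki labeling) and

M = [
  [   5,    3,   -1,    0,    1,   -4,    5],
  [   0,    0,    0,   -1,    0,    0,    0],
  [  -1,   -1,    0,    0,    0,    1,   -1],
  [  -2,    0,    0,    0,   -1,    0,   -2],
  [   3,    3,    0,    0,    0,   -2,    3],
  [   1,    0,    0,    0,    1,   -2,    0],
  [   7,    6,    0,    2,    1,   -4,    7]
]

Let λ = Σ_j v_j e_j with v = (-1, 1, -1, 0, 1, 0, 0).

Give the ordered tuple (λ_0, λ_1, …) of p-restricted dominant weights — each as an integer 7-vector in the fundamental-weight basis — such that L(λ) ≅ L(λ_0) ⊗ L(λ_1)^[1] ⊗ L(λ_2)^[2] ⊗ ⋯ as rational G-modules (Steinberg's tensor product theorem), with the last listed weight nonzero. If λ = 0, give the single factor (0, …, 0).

In the fundamental-weight basis, λ has coordinates c = M·v (v = (-1, 1, -1, 0, 1, 0, 0)):
  c_1 = 5*-1 + 3*1 + -1*-1 + 0*0 + 1*1 + -4*0 + 5*0 = 0
  c_2 = 0*-1 + 0*1 + 0*-1 + -1*0 + 0*1 + 0*0 + 0*0 = 0
  c_3 = -1*-1 + -1*1 + 0*-1 + 0*0 + 0*1 + 1*0 + -1*0 = 0
  c_4 = -2*-1 + 0*1 + 0*-1 + 0*0 + -1*1 + 0*0 + -2*0 = 1
  c_5 = 3*-1 + 3*1 + 0*-1 + 0*0 + 0*1 + -2*0 + 3*0 = 0
  c_6 = 1*-1 + 0*1 + 0*-1 + 0*0 + 1*1 + -2*0 + 0*0 = 0
  c_7 = 7*-1 + 6*1 + 0*-1 + 2*0 + 1*1 + -4*0 + 7*0 = 0
Expand coordinatewise in base 3:
  c_1 = 0
  c_2 = 0
  c_3 = 0
  c_4 = 1 = 1·3^0
  c_5 = 0
  c_6 = 0
  c_7 = 0
λ_0 = (0, 0, 0, 1, 0, 0, 0)

((0, 0, 0, 1, 0, 0, 0),)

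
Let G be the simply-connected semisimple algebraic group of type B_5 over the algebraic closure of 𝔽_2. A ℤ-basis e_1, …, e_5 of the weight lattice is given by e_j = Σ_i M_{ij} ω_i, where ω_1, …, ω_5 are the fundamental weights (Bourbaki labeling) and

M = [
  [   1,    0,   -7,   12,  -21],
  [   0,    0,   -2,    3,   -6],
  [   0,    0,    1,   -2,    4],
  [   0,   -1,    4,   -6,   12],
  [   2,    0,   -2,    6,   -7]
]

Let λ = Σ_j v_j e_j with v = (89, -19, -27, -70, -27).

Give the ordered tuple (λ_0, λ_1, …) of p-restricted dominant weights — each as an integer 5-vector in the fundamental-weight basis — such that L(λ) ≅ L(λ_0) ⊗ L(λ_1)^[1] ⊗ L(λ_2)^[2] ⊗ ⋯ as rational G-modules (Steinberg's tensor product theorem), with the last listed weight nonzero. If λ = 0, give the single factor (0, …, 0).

((1, 0, 1, 1, 1), (0, 1, 0, 1, 0), (1, 1, 1, 1, 0))

In the fundamental-weight basis, λ has coordinates c = M·v (v = (89, -19, -27, -70, -27)):
  c_1 = 1·89 + (0)·(-19) + (-7)·(-27) + (12)·(-70) + (-21)·(-27) = 5
  c_2 = 0·89 + (0)·(-19) + (-2)·(-27) + (3)·(-70) + (-6)·(-27) = 6
  c_3 = 0·89 + (0)·(-19) + (1)·(-27) + (-2)·(-70) + (4)·(-27) = 5
  c_4 = 0·89 + (-1)·(-19) + (4)·(-27) + (-6)·(-70) + (12)·(-27) = 7
  c_5 = 2·89 + (0)·(-19) + (-2)·(-27) + (6)·(-70) + (-7)·(-27) = 1
Base-2 expansion of each c_i:
  c_1 = 5 = 1·2^0 + 0·2^1 + 1·2^2
  c_2 = 6 = 0·2^0 + 1·2^1 + 1·2^2
  c_3 = 5 = 1·2^0 + 0·2^1 + 1·2^2
  c_4 = 7 = 1·2^0 + 1·2^1 + 1·2^2
  c_5 = 1 = 1·2^0
λ_0 = (1, 0, 1, 1, 1)
λ_1 = (0, 1, 0, 1, 0)
λ_2 = (1, 1, 1, 1, 0)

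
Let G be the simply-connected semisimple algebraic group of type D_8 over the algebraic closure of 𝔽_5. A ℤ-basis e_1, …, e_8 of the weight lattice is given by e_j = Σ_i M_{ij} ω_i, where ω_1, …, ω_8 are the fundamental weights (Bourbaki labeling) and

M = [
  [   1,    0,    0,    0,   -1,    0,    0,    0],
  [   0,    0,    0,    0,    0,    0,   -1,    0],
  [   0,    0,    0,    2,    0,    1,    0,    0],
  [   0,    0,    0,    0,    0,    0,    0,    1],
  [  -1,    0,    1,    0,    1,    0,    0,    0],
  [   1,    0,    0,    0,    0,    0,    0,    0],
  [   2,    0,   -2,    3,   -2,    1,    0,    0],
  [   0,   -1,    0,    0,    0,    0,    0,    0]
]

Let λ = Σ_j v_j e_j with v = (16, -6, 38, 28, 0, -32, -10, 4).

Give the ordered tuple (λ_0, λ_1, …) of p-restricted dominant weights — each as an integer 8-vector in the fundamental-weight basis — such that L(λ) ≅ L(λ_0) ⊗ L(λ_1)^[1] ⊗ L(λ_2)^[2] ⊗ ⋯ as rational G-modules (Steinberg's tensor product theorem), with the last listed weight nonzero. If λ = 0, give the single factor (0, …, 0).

ω-coordinates c = M·v, v = (16, -6, 38, 28, 0, -32, -10, 4):
  c_1 = (1)·(16) + (0)·(-6) + (0)·(38) + (0)·(28) + (-1)·(0) + (0)·(-32) + (0)·(-10) + (0)·(4) = 16
  c_2 = (0)·(16) + (0)·(-6) + (0)·(38) + (0)·(28) + (0)·(0) + (0)·(-32) + (-1)·(-10) + (0)·(4) = 10
  c_3 = (0)·(16) + (0)·(-6) + (0)·(38) + (2)·(28) + (0)·(0) + (1)·(-32) + (0)·(-10) + (0)·(4) = 24
  c_4 = (0)·(16) + (0)·(-6) + (0)·(38) + (0)·(28) + (0)·(0) + (0)·(-32) + (0)·(-10) + (1)·(4) = 4
  c_5 = (-1)·(16) + (0)·(-6) + (1)·(38) + (0)·(28) + (1)·(0) + (0)·(-32) + (0)·(-10) + (0)·(4) = 22
  c_6 = (1)·(16) + (0)·(-6) + (0)·(38) + (0)·(28) + (0)·(0) + (0)·(-32) + (0)·(-10) + (0)·(4) = 16
  c_7 = (2)·(16) + (0)·(-6) + (-2)·(38) + (3)·(28) + (-2)·(0) + (1)·(-32) + (0)·(-10) + (0)·(4) = 8
  c_8 = (0)·(16) + (-1)·(-6) + (0)·(38) + (0)·(28) + (0)·(0) + (0)·(-32) + (0)·(-10) + (0)·(4) = 6
Writing each c_i in base p = 5:
  c_1 = 16 = 1·5^0 + 3·5^1
  c_2 = 10 = 0·5^0 + 2·5^1
  c_3 = 24 = 4·5^0 + 4·5^1
  c_4 = 4 = 4·5^0
  c_5 = 22 = 2·5^0 + 4·5^1
  c_6 = 16 = 1·5^0 + 3·5^1
  c_7 = 8 = 3·5^0 + 1·5^1
  c_8 = 6 = 1·5^0 + 1·5^1
p-restricted factor λ_0 = (1, 0, 4, 4, 2, 1, 3, 1)
p-restricted factor λ_1 = (3, 2, 4, 0, 4, 3, 1, 1)

((1, 0, 4, 4, 2, 1, 3, 1), (3, 2, 4, 0, 4, 3, 1, 1))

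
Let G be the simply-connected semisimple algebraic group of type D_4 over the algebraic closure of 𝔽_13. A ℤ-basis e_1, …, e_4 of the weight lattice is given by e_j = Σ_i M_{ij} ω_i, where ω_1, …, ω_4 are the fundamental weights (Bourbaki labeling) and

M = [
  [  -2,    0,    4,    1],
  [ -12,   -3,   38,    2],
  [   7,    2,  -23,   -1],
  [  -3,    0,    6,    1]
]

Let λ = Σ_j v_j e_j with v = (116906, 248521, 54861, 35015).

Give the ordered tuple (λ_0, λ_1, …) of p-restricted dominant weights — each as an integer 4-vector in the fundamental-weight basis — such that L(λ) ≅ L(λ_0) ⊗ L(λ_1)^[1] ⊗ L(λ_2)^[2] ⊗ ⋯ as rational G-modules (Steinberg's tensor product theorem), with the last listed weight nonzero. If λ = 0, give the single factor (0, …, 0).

ω-coordinates c = M·v, v = (116906, 248521, 54861, 35015):
  c_1 = (-2)·(116906) + (0)·(248521) + (4)·(54861) + (1)·(35015) = 20647
  c_2 = (-12)·(116906) + (-3)·(248521) + (38)·(54861) + (2)·(35015) = 6313
  c_3 = (7)·(116906) + (2)·(248521) + (-23)·(54861) + (-1)·(35015) = 18566
  c_4 = (-3)·(116906) + (0)·(248521) + (6)·(54861) + (1)·(35015) = 13463
p = 13; digits c_i = Σ_j d_{ij}·13^j, 0 ≤ d_{ij} < 13:
  c_1 = 20647 = 3·13^0 + 2·13^1 + 5·13^2 + 9·13^3
  c_2 = 6313 = 8·13^0 + 4·13^1 + 11·13^2 + 2·13^3
  c_3 = 18566 = 2·13^0 + 11·13^1 + 5·13^2 + 8·13^3
  c_4 = 13463 = 8·13^0 + 8·13^1 + 1·13^2 + 6·13^3
p-restricted factor λ_0 = (3, 8, 2, 8)
p-restricted factor λ_1 = (2, 4, 11, 8)
p-restricted factor λ_2 = (5, 11, 5, 1)
p-restricted factor λ_3 = (9, 2, 8, 6)

((3, 8, 2, 8), (2, 4, 11, 8), (5, 11, 5, 1), (9, 2, 8, 6))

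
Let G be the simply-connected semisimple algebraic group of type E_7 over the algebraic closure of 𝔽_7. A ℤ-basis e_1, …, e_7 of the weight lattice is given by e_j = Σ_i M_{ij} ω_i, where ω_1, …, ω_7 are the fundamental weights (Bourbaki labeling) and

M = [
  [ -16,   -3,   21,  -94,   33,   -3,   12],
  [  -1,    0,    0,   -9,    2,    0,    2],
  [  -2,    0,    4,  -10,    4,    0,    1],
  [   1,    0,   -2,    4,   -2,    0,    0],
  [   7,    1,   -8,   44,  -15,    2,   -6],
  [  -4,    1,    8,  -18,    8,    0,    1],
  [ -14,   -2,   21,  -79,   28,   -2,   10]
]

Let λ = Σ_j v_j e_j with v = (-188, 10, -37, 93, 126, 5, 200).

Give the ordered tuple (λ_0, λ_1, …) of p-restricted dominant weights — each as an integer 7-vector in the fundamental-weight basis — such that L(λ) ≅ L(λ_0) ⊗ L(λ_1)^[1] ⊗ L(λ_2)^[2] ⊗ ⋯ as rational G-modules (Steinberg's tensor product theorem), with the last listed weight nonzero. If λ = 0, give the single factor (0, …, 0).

Converting to the ω-basis (c_i = row i of M dotted with v = (-188, 10, -37, 93, 126, 5, 200)):
  c_1 = (-16)·(-188) + (-3)·(10) + (21)·(-37) + (-94)·(93) + 33·126 + (-3)·(5) + 12·200 = 2
  c_2 = (-1)·(-188) + 0·10 + (0)·(-37) + (-9)·(93) + 2·126 + 0·5 + 2·200 = 3
  c_3 = (-2)·(-188) + 0·10 + (4)·(-37) + (-10)·(93) + 4·126 + 0·5 + 1·200 = 2
  c_4 = (1)·(-188) + 0·10 + (-2)·(-37) + 4·93 + (-2)·(126) + 0·5 + 0·200 = 6
  c_5 = (7)·(-188) + 1·10 + (-8)·(-37) + 44·93 + (-15)·(126) + 2·5 + (-6)·(200) = 2
  c_6 = (-4)·(-188) + 1·10 + (8)·(-37) + (-18)·(93) + 8·126 + 0·5 + 1·200 = 0
  c_7 = (-14)·(-188) + (-2)·(10) + (21)·(-37) + (-79)·(93) + 28·126 + (-2)·(5) + 10·200 = 6
Base-7 expansion of each c_i:
  c_1 = 2 = 2·7^0
  c_2 = 3 = 3·7^0
  c_3 = 2 = 2·7^0
  c_4 = 6 = 6·7^0
  c_5 = 2 = 2·7^0
  c_6 = 0
  c_7 = 6 = 6·7^0
λ_0 = (2, 3, 2, 6, 2, 0, 6)

((2, 3, 2, 6, 2, 0, 6),)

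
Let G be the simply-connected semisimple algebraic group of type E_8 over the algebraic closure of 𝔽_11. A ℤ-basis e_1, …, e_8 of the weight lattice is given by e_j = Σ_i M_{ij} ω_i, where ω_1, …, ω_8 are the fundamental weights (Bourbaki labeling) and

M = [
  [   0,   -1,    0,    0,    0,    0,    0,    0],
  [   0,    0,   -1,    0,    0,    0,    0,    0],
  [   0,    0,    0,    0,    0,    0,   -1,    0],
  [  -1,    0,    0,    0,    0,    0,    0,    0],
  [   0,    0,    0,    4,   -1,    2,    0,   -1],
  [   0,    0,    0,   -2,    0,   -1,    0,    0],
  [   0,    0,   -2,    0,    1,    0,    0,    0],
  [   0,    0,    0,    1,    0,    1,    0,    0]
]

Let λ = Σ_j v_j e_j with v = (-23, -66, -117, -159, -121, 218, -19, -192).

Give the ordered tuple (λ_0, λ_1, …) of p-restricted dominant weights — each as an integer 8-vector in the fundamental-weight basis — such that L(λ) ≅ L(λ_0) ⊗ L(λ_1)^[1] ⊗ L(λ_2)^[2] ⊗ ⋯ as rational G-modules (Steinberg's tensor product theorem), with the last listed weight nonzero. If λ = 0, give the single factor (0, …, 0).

Compute c_i = Σ_j M_{ij} v_j with v = (-23, -66, -117, -159, -121, 218, -19, -192):
  c_1 = 0*-23 + -1*-66 + 0*-117 + 0*-159 + 0*-121 + 0*218 + 0*-19 + 0*-192 = 66
  c_2 = 0*-23 + 0*-66 + -1*-117 + 0*-159 + 0*-121 + 0*218 + 0*-19 + 0*-192 = 117
  c_3 = 0*-23 + 0*-66 + 0*-117 + 0*-159 + 0*-121 + 0*218 + -1*-19 + 0*-192 = 19
  c_4 = -1*-23 + 0*-66 + 0*-117 + 0*-159 + 0*-121 + 0*218 + 0*-19 + 0*-192 = 23
  c_5 = 0*-23 + 0*-66 + 0*-117 + 4*-159 + -1*-121 + 2*218 + 0*-19 + -1*-192 = 113
  c_6 = 0*-23 + 0*-66 + 0*-117 + -2*-159 + 0*-121 + -1*218 + 0*-19 + 0*-192 = 100
  c_7 = 0*-23 + 0*-66 + -2*-117 + 0*-159 + 1*-121 + 0*218 + 0*-19 + 0*-192 = 113
  c_8 = 0*-23 + 0*-66 + 0*-117 + 1*-159 + 0*-121 + 1*218 + 0*-19 + 0*-192 = 59
Writing each c_i in base p = 11:
  c_1 = 66 = 0·11^0 + 6·11^1
  c_2 = 117 = 7·11^0 + 10·11^1
  c_3 = 19 = 8·11^0 + 1·11^1
  c_4 = 23 = 1·11^0 + 2·11^1
  c_5 = 113 = 3·11^0 + 10·11^1
  c_6 = 100 = 1·11^0 + 9·11^1
  c_7 = 113 = 3·11^0 + 10·11^1
  c_8 = 59 = 4·11^0 + 5·11^1
λ_0 = (0, 7, 8, 1, 3, 1, 3, 4)
λ_1 = (6, 10, 1, 2, 10, 9, 10, 5)

((0, 7, 8, 1, 3, 1, 3, 4), (6, 10, 1, 2, 10, 9, 10, 5))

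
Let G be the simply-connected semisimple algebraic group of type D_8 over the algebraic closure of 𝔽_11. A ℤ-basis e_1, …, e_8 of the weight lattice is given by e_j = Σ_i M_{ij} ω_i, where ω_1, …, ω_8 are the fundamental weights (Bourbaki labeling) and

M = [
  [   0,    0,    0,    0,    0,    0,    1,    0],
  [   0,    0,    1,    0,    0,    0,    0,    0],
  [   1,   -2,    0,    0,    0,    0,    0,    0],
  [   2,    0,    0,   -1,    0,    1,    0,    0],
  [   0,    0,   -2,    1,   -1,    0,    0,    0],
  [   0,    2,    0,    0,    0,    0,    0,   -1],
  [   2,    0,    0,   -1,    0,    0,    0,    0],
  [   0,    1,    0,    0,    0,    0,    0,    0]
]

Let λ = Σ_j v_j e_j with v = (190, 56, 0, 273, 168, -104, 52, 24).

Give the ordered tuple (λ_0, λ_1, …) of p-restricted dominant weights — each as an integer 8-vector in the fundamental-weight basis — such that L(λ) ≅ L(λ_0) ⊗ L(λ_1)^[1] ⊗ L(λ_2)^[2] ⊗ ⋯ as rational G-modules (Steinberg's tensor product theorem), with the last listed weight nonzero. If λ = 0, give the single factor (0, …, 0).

Converting to the ω-basis (c_i = row i of M dotted with v = (190, 56, 0, 273, 168, -104, 52, 24)):
  c_1 = (0)·(190) + (0)·(56) + (0)·(0) + (0)·(273) + (0)·(168) + (0)·(-104) + (1)·(52) + (0)·(24) = 52
  c_2 = (0)·(190) + (0)·(56) + (1)·(0) + (0)·(273) + (0)·(168) + (0)·(-104) + (0)·(52) + (0)·(24) = 0
  c_3 = (1)·(190) + (-2)·(56) + (0)·(0) + (0)·(273) + (0)·(168) + (0)·(-104) + (0)·(52) + (0)·(24) = 78
  c_4 = (2)·(190) + (0)·(56) + (0)·(0) + (-1)·(273) + (0)·(168) + (1)·(-104) + (0)·(52) + (0)·(24) = 3
  c_5 = (0)·(190) + (0)·(56) + (-2)·(0) + (1)·(273) + (-1)·(168) + (0)·(-104) + (0)·(52) + (0)·(24) = 105
  c_6 = (0)·(190) + (2)·(56) + (0)·(0) + (0)·(273) + (0)·(168) + (0)·(-104) + (0)·(52) + (-1)·(24) = 88
  c_7 = (2)·(190) + (0)·(56) + (0)·(0) + (-1)·(273) + (0)·(168) + (0)·(-104) + (0)·(52) + (0)·(24) = 107
  c_8 = (0)·(190) + (1)·(56) + (0)·(0) + (0)·(273) + (0)·(168) + (0)·(-104) + (0)·(52) + (0)·(24) = 56
Expand coordinatewise in base 11:
  c_1 = 52 = 8·11^0 + 4·11^1
  c_2 = 0
  c_3 = 78 = 1·11^0 + 7·11^1
  c_4 = 3 = 3·11^0
  c_5 = 105 = 6·11^0 + 9·11^1
  c_6 = 88 = 0·11^0 + 8·11^1
  c_7 = 107 = 8·11^0 + 9·11^1
  c_8 = 56 = 1·11^0 + 5·11^1
λ_0 = (8, 0, 1, 3, 6, 0, 8, 1)
λ_1 = (4, 0, 7, 0, 9, 8, 9, 5)

((8, 0, 1, 3, 6, 0, 8, 1), (4, 0, 7, 0, 9, 8, 9, 5))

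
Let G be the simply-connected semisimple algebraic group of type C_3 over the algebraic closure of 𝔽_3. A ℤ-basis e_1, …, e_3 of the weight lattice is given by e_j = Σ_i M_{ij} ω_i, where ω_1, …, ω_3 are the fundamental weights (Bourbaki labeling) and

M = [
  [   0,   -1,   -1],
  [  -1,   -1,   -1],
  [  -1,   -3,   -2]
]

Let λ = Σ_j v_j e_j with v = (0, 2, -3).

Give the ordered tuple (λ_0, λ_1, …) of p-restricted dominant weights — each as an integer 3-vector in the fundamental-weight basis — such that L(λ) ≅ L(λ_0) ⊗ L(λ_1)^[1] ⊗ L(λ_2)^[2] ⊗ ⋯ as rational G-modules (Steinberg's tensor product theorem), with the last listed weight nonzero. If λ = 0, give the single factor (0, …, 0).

ω-coordinates c = M·v, v = (0, 2, -3):
  c_1 = (0)·(0) + (-1)·(2) + (-1)·(-3) = 1
  c_2 = (-1)·(0) + (-1)·(2) + (-1)·(-3) = 1
  c_3 = (-1)·(0) + (-3)·(2) + (-2)·(-3) = 0
Writing each c_i in base p = 3:
  c_1 = 1 = 1·3^0
  c_2 = 1 = 1·3^0
  c_3 = 0
p-restricted factor λ_0 = (1, 1, 0)

((1, 1, 0),)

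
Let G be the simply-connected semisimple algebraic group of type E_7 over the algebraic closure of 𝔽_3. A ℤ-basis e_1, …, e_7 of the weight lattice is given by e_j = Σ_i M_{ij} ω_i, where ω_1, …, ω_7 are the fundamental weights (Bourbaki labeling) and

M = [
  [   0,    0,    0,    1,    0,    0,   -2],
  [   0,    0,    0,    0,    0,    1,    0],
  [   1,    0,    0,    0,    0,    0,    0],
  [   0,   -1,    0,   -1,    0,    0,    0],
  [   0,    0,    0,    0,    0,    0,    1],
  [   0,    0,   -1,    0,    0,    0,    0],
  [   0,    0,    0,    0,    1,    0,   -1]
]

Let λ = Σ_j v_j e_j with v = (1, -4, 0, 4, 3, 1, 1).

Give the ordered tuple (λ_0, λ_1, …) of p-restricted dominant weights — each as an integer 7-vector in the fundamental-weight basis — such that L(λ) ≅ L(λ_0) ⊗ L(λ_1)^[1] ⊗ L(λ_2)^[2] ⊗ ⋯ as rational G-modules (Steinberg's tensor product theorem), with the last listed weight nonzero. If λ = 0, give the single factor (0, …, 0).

ω-coordinates c = M·v, v = (1, -4, 0, 4, 3, 1, 1):
  c_1 = 0*1 + 0*-4 + 0*0 + 1*4 + 0*3 + 0*1 + -2*1 = 2
  c_2 = 0*1 + 0*-4 + 0*0 + 0*4 + 0*3 + 1*1 + 0*1 = 1
  c_3 = 1*1 + 0*-4 + 0*0 + 0*4 + 0*3 + 0*1 + 0*1 = 1
  c_4 = 0*1 + -1*-4 + 0*0 + -1*4 + 0*3 + 0*1 + 0*1 = 0
  c_5 = 0*1 + 0*-4 + 0*0 + 0*4 + 0*3 + 0*1 + 1*1 = 1
  c_6 = 0*1 + 0*-4 + -1*0 + 0*4 + 0*3 + 0*1 + 0*1 = 0
  c_7 = 0*1 + 0*-4 + 0*0 + 0*4 + 1*3 + 0*1 + -1*1 = 2
p = 3; digits c_i = Σ_j d_{ij}·3^j, 0 ≤ d_{ij} < 3:
  c_1 = 2 = 2·3^0
  c_2 = 1 = 1·3^0
  c_3 = 1 = 1·3^0
  c_4 = 0
  c_5 = 1 = 1·3^0
  c_6 = 0
  c_7 = 2 = 2·3^0
Factor λ_0 = (2, 1, 1, 0, 1, 0, 2)

((2, 1, 1, 0, 1, 0, 2),)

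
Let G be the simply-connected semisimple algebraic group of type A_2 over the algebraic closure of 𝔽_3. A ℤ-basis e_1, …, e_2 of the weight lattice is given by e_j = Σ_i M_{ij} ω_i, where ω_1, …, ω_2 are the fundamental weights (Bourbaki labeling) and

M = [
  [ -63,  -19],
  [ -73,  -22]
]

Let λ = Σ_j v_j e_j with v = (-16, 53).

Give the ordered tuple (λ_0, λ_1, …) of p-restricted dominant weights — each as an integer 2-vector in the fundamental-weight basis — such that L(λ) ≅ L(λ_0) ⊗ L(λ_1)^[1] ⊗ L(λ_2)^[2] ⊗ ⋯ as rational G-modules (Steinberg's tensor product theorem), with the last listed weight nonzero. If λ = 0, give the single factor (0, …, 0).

Converting to the ω-basis (c_i = row i of M dotted with v = (-16, 53)):
  c_1 = (-63)·(-16) + (-19)·(53) = 1
  c_2 = (-73)·(-16) + (-22)·(53) = 2
Base-3 expansion of each c_i:
  c_1 = 1 = 1·3^0
  c_2 = 2 = 2·3^0
Factor λ_0 = (1, 2)

((1, 2),)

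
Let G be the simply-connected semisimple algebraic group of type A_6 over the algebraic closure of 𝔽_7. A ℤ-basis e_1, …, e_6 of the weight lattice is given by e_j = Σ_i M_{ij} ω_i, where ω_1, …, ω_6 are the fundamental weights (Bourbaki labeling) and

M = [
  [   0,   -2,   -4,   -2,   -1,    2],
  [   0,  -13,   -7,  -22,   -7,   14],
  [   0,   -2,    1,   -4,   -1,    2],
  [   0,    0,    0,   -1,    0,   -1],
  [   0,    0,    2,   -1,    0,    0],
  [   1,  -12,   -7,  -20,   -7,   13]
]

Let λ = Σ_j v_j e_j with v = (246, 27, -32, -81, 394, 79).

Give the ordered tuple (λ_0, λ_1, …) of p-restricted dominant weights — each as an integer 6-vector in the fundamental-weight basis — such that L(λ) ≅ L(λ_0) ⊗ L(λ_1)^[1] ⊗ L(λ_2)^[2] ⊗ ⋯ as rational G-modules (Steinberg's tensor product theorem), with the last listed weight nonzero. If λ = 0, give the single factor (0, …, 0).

((0, 3, 2, 2, 3, 0), (0, 0, 0, 0, 2, 5))

Change of basis e → ω: c = M·v where v = (246, 27, -32, -81, 394, 79):
  c_1 = 0*246 + -2*27 + -4*-32 + -2*-81 + -1*394 + 2*79 = 0
  c_2 = 0*246 + -13*27 + -7*-32 + -22*-81 + -7*394 + 14*79 = 3
  c_3 = 0*246 + -2*27 + 1*-32 + -4*-81 + -1*394 + 2*79 = 2
  c_4 = 0*246 + 0*27 + 0*-32 + -1*-81 + 0*394 + -1*79 = 2
  c_5 = 0*246 + 0*27 + 2*-32 + -1*-81 + 0*394 + 0*79 = 17
  c_6 = 1*246 + -12*27 + -7*-32 + -20*-81 + -7*394 + 13*79 = 35
p = 7; digits c_i = Σ_j d_{ij}·7^j, 0 ≤ d_{ij} < 7:
  c_1 = 0
  c_2 = 3 = 3·7^0
  c_3 = 2 = 2·7^0
  c_4 = 2 = 2·7^0
  c_5 = 17 = 3·7^0 + 2·7^1
  c_6 = 35 = 0·7^0 + 5·7^1
p-restricted factor λ_0 = (0, 3, 2, 2, 3, 0)
p-restricted factor λ_1 = (0, 0, 0, 0, 2, 5)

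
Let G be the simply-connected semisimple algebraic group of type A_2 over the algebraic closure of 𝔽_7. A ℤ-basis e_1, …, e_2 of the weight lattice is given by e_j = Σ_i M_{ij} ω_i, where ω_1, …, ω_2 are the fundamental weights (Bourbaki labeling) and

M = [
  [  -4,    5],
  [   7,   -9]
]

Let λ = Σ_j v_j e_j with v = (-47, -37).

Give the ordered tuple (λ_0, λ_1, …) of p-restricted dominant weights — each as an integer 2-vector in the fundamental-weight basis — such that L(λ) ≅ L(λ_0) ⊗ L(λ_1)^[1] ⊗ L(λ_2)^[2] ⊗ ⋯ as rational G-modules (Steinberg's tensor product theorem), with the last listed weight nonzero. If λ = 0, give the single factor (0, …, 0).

Change of basis e → ω: c = M·v where v = (-47, -37):
  c_1 = (-4)·(-47) + (5)·(-37) = 3
  c_2 = (7)·(-47) + (-9)·(-37) = 4
p = 7; digits c_i = Σ_j d_{ij}·7^j, 0 ≤ d_{ij} < 7:
  c_1 = 3 = 3·7^0
  c_2 = 4 = 4·7^0
λ_0 = (3, 4)

((3, 4),)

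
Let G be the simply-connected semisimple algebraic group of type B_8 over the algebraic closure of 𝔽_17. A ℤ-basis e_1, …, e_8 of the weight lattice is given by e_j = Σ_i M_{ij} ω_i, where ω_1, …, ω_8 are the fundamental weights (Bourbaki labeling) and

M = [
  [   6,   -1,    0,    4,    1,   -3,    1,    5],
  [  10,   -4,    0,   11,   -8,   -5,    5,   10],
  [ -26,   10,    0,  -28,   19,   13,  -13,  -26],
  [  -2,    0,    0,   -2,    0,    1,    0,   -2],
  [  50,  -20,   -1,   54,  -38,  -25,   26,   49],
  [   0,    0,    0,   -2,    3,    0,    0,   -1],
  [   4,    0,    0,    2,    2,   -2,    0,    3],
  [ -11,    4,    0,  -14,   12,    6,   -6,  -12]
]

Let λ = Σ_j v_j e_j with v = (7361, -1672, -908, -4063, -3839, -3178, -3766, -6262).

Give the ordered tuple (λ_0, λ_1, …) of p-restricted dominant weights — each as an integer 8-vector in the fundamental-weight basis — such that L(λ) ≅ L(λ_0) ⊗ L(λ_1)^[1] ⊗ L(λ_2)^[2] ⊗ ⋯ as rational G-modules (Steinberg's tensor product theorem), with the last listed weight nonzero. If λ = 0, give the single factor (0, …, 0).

ω-coordinates c = M·v, v = (7361, -1672, -908, -4063, -3839, -3178, -3766, -6262):
  c_1 = 6·7361 + (-1)·(-1672) + (0)·(-908) + (4)·(-4063) + (1)·(-3839) + (-3)·(-3178) + (1)·(-3766) + (5)·(-6262) = 205
  c_2 = 10·7361 + (-4)·(-1672) + (0)·(-908) + (11)·(-4063) + (-8)·(-3839) + (-5)·(-3178) + (5)·(-3766) + (10)·(-6262) = 757
  c_3 = (-26)·(7361) + (10)·(-1672) + (0)·(-908) + (-28)·(-4063) + (19)·(-3839) + (13)·(-3178) + (-13)·(-3766) + (-26)·(-6262) = 3173
  c_4 = (-2)·(7361) + (0)·(-1672) + (0)·(-908) + (-2)·(-4063) + (0)·(-3839) + (1)·(-3178) + (0)·(-3766) + (-2)·(-6262) = 2750
  c_5 = 50·7361 + (-20)·(-1672) + (-1)·(-908) + (54)·(-4063) + (-38)·(-3839) + (-25)·(-3178) + (26)·(-3766) + (49)·(-6262) = 3574
  c_6 = 0·7361 + (0)·(-1672) + (0)·(-908) + (-2)·(-4063) + (3)·(-3839) + (0)·(-3178) + (0)·(-3766) + (-1)·(-6262) = 2871
  c_7 = 4·7361 + (0)·(-1672) + (0)·(-908) + (2)·(-4063) + (2)·(-3839) + (-2)·(-3178) + (0)·(-3766) + (3)·(-6262) = 1210
  c_8 = (-11)·(7361) + (4)·(-1672) + (0)·(-908) + (-14)·(-4063) + (12)·(-3839) + (6)·(-3178) + (-6)·(-3766) + (-12)·(-6262) = 1827
p = 17; digits c_i = Σ_j d_{ij}·17^j, 0 ≤ d_{ij} < 17:
  c_1 = 205 = 1·17^0 + 12·17^1
  c_2 = 757 = 9·17^0 + 10·17^1 + 2·17^2
  c_3 = 3173 = 11·17^0 + 16·17^1 + 10·17^2
  c_4 = 2750 = 13·17^0 + 8·17^1 + 9·17^2
  c_5 = 3574 = 4·17^0 + 6·17^1 + 12·17^2
  c_6 = 2871 = 15·17^0 + 15·17^1 + 9·17^2
  c_7 = 1210 = 3·17^0 + 3·17^1 + 4·17^2
  c_8 = 1827 = 8·17^0 + 5·17^1 + 6·17^2
λ_0 = (1, 9, 11, 13, 4, 15, 3, 8)
λ_1 = (12, 10, 16, 8, 6, 15, 3, 5)
λ_2 = (0, 2, 10, 9, 12, 9, 4, 6)

((1, 9, 11, 13, 4, 15, 3, 8), (12, 10, 16, 8, 6, 15, 3, 5), (0, 2, 10, 9, 12, 9, 4, 6))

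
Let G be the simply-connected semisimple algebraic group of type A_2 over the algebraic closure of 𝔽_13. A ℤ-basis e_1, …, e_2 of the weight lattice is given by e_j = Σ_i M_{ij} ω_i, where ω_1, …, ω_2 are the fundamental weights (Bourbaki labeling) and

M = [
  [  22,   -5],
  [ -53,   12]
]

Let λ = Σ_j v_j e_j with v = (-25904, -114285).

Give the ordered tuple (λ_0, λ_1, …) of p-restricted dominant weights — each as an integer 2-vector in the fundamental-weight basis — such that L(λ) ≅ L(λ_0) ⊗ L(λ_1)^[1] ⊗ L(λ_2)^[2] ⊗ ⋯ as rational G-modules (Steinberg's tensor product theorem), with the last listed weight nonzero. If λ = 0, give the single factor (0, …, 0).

Change of basis e → ω: c = M·v where v = (-25904, -114285):
  c_1 = (22)·(-25904) + (-5)·(-114285) = 1537
  c_2 = (-53)·(-25904) + (12)·(-114285) = 1492
Expand coordinatewise in base 13:
  c_1 = 1537 = 3·13^0 + 1·13^1 + 9·13^2
  c_2 = 1492 = 10·13^0 + 10·13^1 + 8·13^2
λ_0 = (3, 10)
λ_1 = (1, 10)
λ_2 = (9, 8)

((3, 10), (1, 10), (9, 8))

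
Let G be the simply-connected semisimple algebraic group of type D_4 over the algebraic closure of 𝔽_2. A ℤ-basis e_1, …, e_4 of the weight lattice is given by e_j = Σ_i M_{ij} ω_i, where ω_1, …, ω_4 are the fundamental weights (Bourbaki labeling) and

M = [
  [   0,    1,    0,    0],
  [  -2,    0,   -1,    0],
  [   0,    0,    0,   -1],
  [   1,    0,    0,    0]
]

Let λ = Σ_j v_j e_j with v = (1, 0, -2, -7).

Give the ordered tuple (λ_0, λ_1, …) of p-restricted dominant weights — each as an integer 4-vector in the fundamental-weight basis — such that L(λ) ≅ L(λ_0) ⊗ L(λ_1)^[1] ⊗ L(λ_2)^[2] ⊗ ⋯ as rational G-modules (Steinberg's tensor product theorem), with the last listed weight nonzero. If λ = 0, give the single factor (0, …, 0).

Compute c_i = Σ_j M_{ij} v_j with v = (1, 0, -2, -7):
  c_1 = 0*1 + 1*0 + 0*-2 + 0*-7 = 0
  c_2 = -2*1 + 0*0 + -1*-2 + 0*-7 = 0
  c_3 = 0*1 + 0*0 + 0*-2 + -1*-7 = 7
  c_4 = 1*1 + 0*0 + 0*-2 + 0*-7 = 1
Base-2 expansion of each c_i:
  c_1 = 0
  c_2 = 0
  c_3 = 7 = 1·2^0 + 1·2^1 + 1·2^2
  c_4 = 1 = 1·2^0
p-restricted factor λ_0 = (0, 0, 1, 1)
p-restricted factor λ_1 = (0, 0, 1, 0)
p-restricted factor λ_2 = (0, 0, 1, 0)

((0, 0, 1, 1), (0, 0, 1, 0), (0, 0, 1, 0))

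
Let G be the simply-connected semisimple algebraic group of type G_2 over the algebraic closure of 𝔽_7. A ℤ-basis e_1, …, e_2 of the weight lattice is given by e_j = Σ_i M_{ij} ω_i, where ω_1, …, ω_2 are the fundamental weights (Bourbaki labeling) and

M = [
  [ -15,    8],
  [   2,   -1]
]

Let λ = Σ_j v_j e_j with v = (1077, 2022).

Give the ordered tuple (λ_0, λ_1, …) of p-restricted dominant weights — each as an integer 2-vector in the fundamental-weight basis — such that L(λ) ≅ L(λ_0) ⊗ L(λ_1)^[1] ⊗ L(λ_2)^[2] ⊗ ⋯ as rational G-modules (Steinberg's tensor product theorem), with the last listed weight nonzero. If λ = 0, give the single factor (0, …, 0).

((0, 6), (3, 4), (0, 2))

Change of basis e → ω: c = M·v where v = (1077, 2022):
  c_1 = (-15)·(1077) + 8·2022 = 21
  c_2 = 2·1077 + (-1)·(2022) = 132
Expand coordinatewise in base 7:
  c_1 = 21 = 0·7^0 + 3·7^1
  c_2 = 132 = 6·7^0 + 4·7^1 + 2·7^2
p-restricted factor λ_0 = (0, 6)
p-restricted factor λ_1 = (3, 4)
p-restricted factor λ_2 = (0, 2)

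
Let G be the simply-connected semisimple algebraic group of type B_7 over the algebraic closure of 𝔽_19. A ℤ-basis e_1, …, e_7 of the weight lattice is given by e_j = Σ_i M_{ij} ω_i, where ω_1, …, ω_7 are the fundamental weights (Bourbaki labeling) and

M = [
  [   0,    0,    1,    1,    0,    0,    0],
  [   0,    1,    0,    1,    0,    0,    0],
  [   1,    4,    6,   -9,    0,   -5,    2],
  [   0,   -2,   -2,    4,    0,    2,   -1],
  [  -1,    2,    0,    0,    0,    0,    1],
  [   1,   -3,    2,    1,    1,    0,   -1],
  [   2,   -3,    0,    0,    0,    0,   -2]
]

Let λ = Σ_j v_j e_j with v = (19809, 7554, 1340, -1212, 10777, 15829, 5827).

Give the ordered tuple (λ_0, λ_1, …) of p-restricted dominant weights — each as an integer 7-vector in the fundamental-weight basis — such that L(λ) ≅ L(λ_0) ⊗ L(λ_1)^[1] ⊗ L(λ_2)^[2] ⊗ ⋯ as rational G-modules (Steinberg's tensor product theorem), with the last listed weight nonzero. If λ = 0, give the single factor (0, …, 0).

((14, 15, 0, 3, 5, 12, 1), (6, 10, 2, 16, 2, 16, 13), (0, 17, 4, 8, 3, 9, 14))

Change of basis e → ω: c = M·v where v = (19809, 7554, 1340, -1212, 10777, 15829, 5827):
  c_1 = (0)·(19809) + (0)·(7554) + (1)·(1340) + (1)·(-1212) + (0)·(10777) + (0)·(15829) + (0)·(5827) = 128
  c_2 = (0)·(19809) + (1)·(7554) + (0)·(1340) + (1)·(-1212) + (0)·(10777) + (0)·(15829) + (0)·(5827) = 6342
  c_3 = (1)·(19809) + (4)·(7554) + (6)·(1340) + (-9)·(-1212) + (0)·(10777) + (-5)·(15829) + (2)·(5827) = 1482
  c_4 = (0)·(19809) + (-2)·(7554) + (-2)·(1340) + (4)·(-1212) + (0)·(10777) + (2)·(15829) + (-1)·(5827) = 3195
  c_5 = (-1)·(19809) + (2)·(7554) + (0)·(1340) + (0)·(-1212) + (0)·(10777) + (0)·(15829) + (1)·(5827) = 1126
  c_6 = (1)·(19809) + (-3)·(7554) + (2)·(1340) + (1)·(-1212) + (1)·(10777) + (0)·(15829) + (-1)·(5827) = 3565
  c_7 = (2)·(19809) + (-3)·(7554) + (0)·(1340) + (0)·(-1212) + (0)·(10777) + (0)·(15829) + (-2)·(5827) = 5302
Writing each c_i in base p = 19:
  c_1 = 128 = 14·19^0 + 6·19^1
  c_2 = 6342 = 15·19^0 + 10·19^1 + 17·19^2
  c_3 = 1482 = 0·19^0 + 2·19^1 + 4·19^2
  c_4 = 3195 = 3·19^0 + 16·19^1 + 8·19^2
  c_5 = 1126 = 5·19^0 + 2·19^1 + 3·19^2
  c_6 = 3565 = 12·19^0 + 16·19^1 + 9·19^2
  c_7 = 5302 = 1·19^0 + 13·19^1 + 14·19^2
λ_0 = (14, 15, 0, 3, 5, 12, 1)
λ_1 = (6, 10, 2, 16, 2, 16, 13)
λ_2 = (0, 17, 4, 8, 3, 9, 14)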